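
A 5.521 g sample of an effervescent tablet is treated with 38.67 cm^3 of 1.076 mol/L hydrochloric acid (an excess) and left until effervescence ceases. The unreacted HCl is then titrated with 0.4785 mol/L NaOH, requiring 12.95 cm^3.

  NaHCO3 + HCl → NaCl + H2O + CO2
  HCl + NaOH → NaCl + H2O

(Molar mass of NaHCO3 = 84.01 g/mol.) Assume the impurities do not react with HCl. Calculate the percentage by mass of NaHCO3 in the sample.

53.89 %

n(HCl) added = 0.03867 × 1.076 = 0.04161 mol
n(NaOH) used in back-titration = 0.01295 × 0.4785 = 6.197 × 10^-3 mol
n(HCl) left over = 6.197 × 10^-3 mol (1:1 ratio)
n(HCl) consumed by analyte = 0.04161 − 6.197 × 10^-3 = 0.03541 mol
n(NaHCO3) = 0.03541 mol (1:1 ratio)
mass of NaHCO3 = 0.03541 × 84.01 = 2.975 g
% NaHCO3 = 2.975 / 5.521 × 100 = 53.89 %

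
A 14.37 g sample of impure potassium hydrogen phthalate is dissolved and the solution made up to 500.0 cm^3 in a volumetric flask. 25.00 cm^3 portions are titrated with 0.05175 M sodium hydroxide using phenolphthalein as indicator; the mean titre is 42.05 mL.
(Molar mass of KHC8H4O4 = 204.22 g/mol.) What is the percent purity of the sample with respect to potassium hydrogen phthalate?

KHC8H4O4 + NaOH → KNaC8H4O4 + H2O
n(NaOH) per titration = 0.04205 × 0.05175 = 2.176 × 10^-3 mol
n(KHC8H4O4) in each aliquot = 2.176 × 10^-3 mol (1:1 ratio)
n(KHC8H4O4) in the whole flask = 2.176 × 10^-3 × 500.0/25.00 = 0.04352 mol
mass of KHC8H4O4 = 0.04352 × 204.22 = 8.888 g
% KHC8H4O4 = 8.888 / 14.37 × 100 = 61.85 %

61.85 %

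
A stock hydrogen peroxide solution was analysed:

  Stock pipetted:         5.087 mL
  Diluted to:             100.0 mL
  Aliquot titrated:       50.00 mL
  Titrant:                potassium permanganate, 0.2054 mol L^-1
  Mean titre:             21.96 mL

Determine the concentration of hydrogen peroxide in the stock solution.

2 MnO4^- + 5 H2O2 + 6 H^+ → 2 Mn^2+ + 5 O2 + 8 H2O
n(KMnO4) = 0.02196 × 0.2054 = 4.511 × 10^-3 mol
From the 5:2 ratio, n(H2O2) in the aliquot = 5/2 × 4.511 × 10^-3 = 0.01128 mol
[H2O2]_dilute = 0.01128 / 0.05000 = 0.2255 mol/L
Dilution factor = 100.0 / 5.087 = 19.66
[H2O2]_stock = 0.2255 × 19.66 = 4.433 mol/L

4.433 mol/L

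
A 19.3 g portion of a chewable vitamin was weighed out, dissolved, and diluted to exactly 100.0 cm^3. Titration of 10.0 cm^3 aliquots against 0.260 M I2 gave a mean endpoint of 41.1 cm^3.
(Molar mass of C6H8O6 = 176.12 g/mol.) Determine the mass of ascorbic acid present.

C6H8O6 + I2 → C6H6O6 + 2 HI
n(I2) per titration = 0.0411 × 0.260 = 0.0107 mol
n(C6H8O6) in each aliquot = 0.0107 mol (1:1 ratio)
n(C6H8O6) in the whole flask = 0.0107 × 100.0/10.0 = 0.107 mol
mass of C6H8O6 = 0.107 × 176.12 = 18.8 g

18.8 g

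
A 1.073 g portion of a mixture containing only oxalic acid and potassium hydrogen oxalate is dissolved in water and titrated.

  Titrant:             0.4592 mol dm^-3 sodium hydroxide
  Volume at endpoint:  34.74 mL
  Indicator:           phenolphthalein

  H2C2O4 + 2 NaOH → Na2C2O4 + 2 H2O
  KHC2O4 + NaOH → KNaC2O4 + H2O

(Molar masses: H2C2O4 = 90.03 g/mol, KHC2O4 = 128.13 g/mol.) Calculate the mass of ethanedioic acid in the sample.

0.5259 g

n(NaOH) = 0.03474 × 0.4592 = 0.01595 mol
Let x = n(H2C2O4), y = n(KHC2O4).
Titrant: 2x + 1y = 0.01595;  mass: 90.03x + 128.13y = 1.073
Solving, x = 5.841 × 10^-3 mol, y = 4.270 × 10^-3 mol
mass of H2C2O4 = 5.841 × 10^-3 × 90.03 = 0.5259 g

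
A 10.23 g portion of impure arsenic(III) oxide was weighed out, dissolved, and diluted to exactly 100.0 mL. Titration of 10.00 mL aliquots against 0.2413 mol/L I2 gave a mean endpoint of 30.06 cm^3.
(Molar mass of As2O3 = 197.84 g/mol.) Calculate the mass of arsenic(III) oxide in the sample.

7.175 g

As2O3 + 2 I2 + 2 H2O → As2O5 + 4 HI
n(I2) per titration = 0.03006 × 0.2413 = 7.253 × 10^-3 mol
From the 1:2 ratio, n(As2O3) in each aliquot = 1/2 × 7.253 × 10^-3 = 3.627 × 10^-3 mol
n(As2O3) in the whole flask = 3.627 × 10^-3 × 100.0/10.00 = 0.03627 mol
mass of As2O3 = 0.03627 × 197.84 = 7.175 g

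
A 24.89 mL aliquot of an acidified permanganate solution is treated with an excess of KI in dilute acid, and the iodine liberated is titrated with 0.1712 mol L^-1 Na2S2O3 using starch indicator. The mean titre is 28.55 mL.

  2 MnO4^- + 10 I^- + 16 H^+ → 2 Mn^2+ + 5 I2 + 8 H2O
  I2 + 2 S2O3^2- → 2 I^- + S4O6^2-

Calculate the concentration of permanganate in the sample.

0.03927 mol/L

n(S2O3^2-) = 0.02855 × 0.1712 = 4.888 × 10^-3 mol
n(I2) = n(S2O3^2-)/2 = 2.444 × 10^-3 mol
From the 2:5 ratio, n(MnO4^-) in the aliquot = 2/5 × 2.444 × 10^-3 = 9.776 × 10^-4 mol
[MnO4^-] = 9.776 × 10^-4 / 0.02489 = 0.03927 mol/L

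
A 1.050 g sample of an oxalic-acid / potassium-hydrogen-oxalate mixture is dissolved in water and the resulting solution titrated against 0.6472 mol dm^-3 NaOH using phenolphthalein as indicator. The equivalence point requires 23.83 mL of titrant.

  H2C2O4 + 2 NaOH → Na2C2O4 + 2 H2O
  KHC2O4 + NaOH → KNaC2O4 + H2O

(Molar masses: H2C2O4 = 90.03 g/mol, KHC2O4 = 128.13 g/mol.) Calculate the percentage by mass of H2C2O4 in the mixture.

47.77 %

n(NaOH) = 0.02383 × 0.6472 = 0.01542 mol
Let x = n(H2C2O4), y = n(KHC2O4).
Titrant: 2x + 1y = 0.01542;  mass: 90.03x + 128.13y = 1.050
Solving, x = 5.571 × 10^-3 mol, y = 4.280 × 10^-3 mol
mass of H2C2O4 = 5.571 × 10^-3 × 90.03 = 0.5016 g
% H2C2O4 = 0.5016 / 1.050 × 100 = 47.77 %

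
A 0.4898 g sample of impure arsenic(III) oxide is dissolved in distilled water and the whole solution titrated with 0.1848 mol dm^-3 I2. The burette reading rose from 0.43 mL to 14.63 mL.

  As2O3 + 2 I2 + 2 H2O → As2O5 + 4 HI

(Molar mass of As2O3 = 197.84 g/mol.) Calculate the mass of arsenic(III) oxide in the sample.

0.2596 g

n(I2) = 0.01420 L × 0.1848 mol/L = 2.624 × 10^-3 mol
From the 1:2 ratio, n(As2O3) = 1/2 × 2.624 × 10^-3 = 1.312 × 10^-3 mol
mass of As2O3 = 1.312 × 10^-3 × 197.84 g/mol = 0.2596 g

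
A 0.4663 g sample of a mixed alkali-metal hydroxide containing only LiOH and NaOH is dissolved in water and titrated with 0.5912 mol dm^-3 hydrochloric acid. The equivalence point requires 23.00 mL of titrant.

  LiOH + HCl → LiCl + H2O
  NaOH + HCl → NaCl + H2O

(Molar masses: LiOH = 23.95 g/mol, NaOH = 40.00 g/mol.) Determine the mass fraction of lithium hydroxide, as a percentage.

24.83 %

n(HCl) = 0.02300 × 0.5912 = 0.01360 mol
Let x = n(LiOH), y = n(NaOH).
Titrant: 1x + 1y = 0.01360;  mass: 23.95x + 40.00y = 0.4663
Solving, x = 4.835 × 10^-3 mol, y = 8.762 × 10^-3 mol
mass of LiOH = 4.835 × 10^-3 × 23.95 = 0.1158 g
% LiOH = 0.1158 / 0.4663 × 100 = 24.83 %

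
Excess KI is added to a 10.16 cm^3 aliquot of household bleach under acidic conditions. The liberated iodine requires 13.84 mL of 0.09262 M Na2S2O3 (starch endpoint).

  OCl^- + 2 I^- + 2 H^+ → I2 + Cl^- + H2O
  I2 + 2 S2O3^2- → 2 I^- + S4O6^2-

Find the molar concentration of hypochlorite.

0.06308 M

n(S2O3^2-) = 0.01384 × 0.09262 = 1.282 × 10^-3 mol
n(I2) = n(S2O3^2-)/2 = 6.409 × 10^-4 mol
n(OCl^-) in the aliquot = 6.409 × 10^-4 mol (1:1 ratio)
[OCl^-] = 6.409 × 10^-4 / 0.01016 = 0.06308 mol/L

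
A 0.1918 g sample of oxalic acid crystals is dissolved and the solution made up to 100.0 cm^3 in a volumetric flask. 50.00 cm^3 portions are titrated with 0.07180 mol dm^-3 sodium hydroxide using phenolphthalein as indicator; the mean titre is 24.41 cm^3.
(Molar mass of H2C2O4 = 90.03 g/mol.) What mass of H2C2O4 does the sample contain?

0.1578 g

H2C2O4 + 2 NaOH → Na2C2O4 + 2 H2O
n(NaOH) per titration = 0.02441 × 0.07180 = 1.753 × 10^-3 mol
From the 1:2 ratio, n(H2C2O4) in each aliquot = 1/2 × 1.753 × 10^-3 = 8.763 × 10^-4 mol
n(H2C2O4) in the whole flask = 8.763 × 10^-4 × 100.0/50.00 = 1.753 × 10^-3 mol
mass of H2C2O4 = 1.753 × 10^-3 × 90.03 = 0.1578 g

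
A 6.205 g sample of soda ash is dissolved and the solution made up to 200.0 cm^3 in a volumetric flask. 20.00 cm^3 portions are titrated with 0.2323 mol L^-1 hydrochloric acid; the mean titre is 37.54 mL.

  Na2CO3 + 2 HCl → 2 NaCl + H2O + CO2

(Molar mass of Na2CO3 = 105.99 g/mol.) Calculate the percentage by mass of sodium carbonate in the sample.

74.48 %

n(HCl) per titration = 0.03754 × 0.2323 = 8.721 × 10^-3 mol
From the 1:2 ratio, n(Na2CO3) in each aliquot = 1/2 × 8.721 × 10^-3 = 4.360 × 10^-3 mol
n(Na2CO3) in the whole flask = 4.360 × 10^-3 × 200.0/20.00 = 0.04360 mol
mass of Na2CO3 = 0.04360 × 105.99 = 4.621 g
% Na2CO3 = 4.621 / 6.205 × 100 = 74.48 %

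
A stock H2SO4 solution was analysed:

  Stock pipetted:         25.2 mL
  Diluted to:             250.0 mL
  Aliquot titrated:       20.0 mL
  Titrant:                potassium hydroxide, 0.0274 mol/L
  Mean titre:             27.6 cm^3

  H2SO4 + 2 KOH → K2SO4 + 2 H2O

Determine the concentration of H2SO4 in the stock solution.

0.188 mol/L

n(KOH) = 0.0276 × 0.0274 = 7.56 × 10^-4 mol
From the 1:2 ratio, n(H2SO4) in the aliquot = 1/2 × 7.56 × 10^-4 = 3.78 × 10^-4 mol
[H2SO4]_dilute = 3.78 × 10^-4 / 0.0200 = 0.0189 mol/L
Dilution factor = 250.0 / 25.2 = 9.921
[H2SO4]_stock = 0.0189 × 9.921 = 0.188 mol/L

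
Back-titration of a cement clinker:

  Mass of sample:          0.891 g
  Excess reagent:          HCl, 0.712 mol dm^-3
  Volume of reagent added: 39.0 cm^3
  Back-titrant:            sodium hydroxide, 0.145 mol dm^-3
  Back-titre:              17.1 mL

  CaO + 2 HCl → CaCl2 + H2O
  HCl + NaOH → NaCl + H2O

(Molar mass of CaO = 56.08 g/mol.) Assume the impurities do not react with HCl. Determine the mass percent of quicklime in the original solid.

n(HCl) added = 0.0390 × 0.712 = 0.0278 mol
n(NaOH) used in back-titration = 0.0171 × 0.145 = 2.48 × 10^-3 mol
n(HCl) left over = 2.48 × 10^-3 mol (1:1 ratio)
n(HCl) consumed by analyte = 0.0278 − 2.48 × 10^-3 = 0.0253 mol
From the 1:2 ratio, n(CaO) = 1/2 × 0.0253 = 0.0126 mol
mass of CaO = 0.0126 × 56.08 = 0.709 g
% CaO = 0.709 / 0.891 × 100 = 79.6 %

79.6 %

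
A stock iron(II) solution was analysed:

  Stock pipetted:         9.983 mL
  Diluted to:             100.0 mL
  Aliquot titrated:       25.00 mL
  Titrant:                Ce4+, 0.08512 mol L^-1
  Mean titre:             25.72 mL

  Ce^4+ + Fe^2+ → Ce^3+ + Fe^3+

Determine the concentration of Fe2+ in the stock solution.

0.8772 mol/L

n(Ce4+) = 0.02572 × 0.08512 = 2.189 × 10^-3 mol
n(Fe2+) in the aliquot = 2.189 × 10^-3 mol (1:1 ratio)
[Fe2+]_dilute = 2.189 × 10^-3 / 0.02500 = 0.08757 mol/L
Dilution factor = 100.0 / 9.983 = 10.02
[Fe2+]_stock = 0.08757 × 10.02 = 0.8772 mol/L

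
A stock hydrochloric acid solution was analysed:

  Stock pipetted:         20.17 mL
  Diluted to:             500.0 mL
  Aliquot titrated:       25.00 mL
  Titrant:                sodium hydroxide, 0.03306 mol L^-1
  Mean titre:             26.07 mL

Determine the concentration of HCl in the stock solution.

HCl + NaOH → NaCl + H2O
n(NaOH) = 0.02607 × 0.03306 = 8.619 × 10^-4 mol
n(HCl) in the aliquot = 8.619 × 10^-4 mol (1:1 ratio)
[HCl]_dilute = 8.619 × 10^-4 / 0.02500 = 0.03447 mol/L
Dilution factor = 500.0 / 20.17 = 24.79
[HCl]_stock = 0.03447 × 24.79 = 0.8546 mol/L

0.8546 mol/L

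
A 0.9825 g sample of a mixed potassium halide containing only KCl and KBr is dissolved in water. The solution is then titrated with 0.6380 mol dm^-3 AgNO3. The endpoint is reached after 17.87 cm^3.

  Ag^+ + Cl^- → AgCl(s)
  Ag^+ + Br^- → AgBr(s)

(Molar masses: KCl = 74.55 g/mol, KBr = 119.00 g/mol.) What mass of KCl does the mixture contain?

0.6276 g

n(AgNO3) = 0.01787 × 0.6380 = 0.01140 mol
Let x = n(KCl), y = n(KBr).
Titrant: 1x + 1y = 0.01140;  mass: 74.55x + 119.00y = 0.9825
Solving, x = 8.419 × 10^-3 mol, y = 2.982 × 10^-3 mol
mass of KCl = 8.419 × 10^-3 × 74.55 = 0.6276 g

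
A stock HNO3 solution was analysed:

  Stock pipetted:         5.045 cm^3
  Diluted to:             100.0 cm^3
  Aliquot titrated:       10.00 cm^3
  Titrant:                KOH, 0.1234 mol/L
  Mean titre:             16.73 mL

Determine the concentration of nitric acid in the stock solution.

HNO3 + KOH → KNO3 + H2O
n(KOH) = 0.01673 × 0.1234 = 2.064 × 10^-3 mol
n(HNO3) in the aliquot = 2.064 × 10^-3 mol (1:1 ratio)
[HNO3]_dilute = 2.064 × 10^-3 / 0.01000 = 0.2064 mol/L
Dilution factor = 100.0 / 5.045 = 19.82
[HNO3]_stock = 0.2064 × 19.82 = 4.092 mol/L

4.092 mol/L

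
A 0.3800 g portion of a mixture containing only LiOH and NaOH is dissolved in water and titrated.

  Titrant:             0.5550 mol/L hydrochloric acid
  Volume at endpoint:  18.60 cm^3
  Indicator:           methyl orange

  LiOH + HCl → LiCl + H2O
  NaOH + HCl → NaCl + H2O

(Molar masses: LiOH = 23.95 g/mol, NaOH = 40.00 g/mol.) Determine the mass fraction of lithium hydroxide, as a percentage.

12.93 %

n(HCl) = 0.01860 × 0.5550 = 0.01032 mol
Let x = n(LiOH), y = n(NaOH).
Titrant: 1x + 1y = 0.01032;  mass: 23.95x + 40.00y = 0.3800
Solving, x = 2.051 × 10^-3 mol, y = 8.272 × 10^-3 mol
mass of LiOH = 2.051 × 10^-3 × 23.95 = 0.04912 g
% LiOH = 0.04912 / 0.3800 × 100 = 12.93 %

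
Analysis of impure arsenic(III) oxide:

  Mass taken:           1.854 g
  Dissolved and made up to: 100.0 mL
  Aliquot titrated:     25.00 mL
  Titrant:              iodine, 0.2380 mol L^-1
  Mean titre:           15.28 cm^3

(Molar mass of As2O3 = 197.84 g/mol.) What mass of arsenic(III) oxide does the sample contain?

As2O3 + 2 I2 + 2 H2O → As2O5 + 4 HI
n(I2) per titration = 0.01528 × 0.2380 = 3.637 × 10^-3 mol
From the 1:2 ratio, n(As2O3) in each aliquot = 1/2 × 3.637 × 10^-3 = 1.818 × 10^-3 mol
n(As2O3) in the whole flask = 1.818 × 10^-3 × 100.0/25.00 = 7.273 × 10^-3 mol
mass of As2O3 = 7.273 × 10^-3 × 197.84 = 1.439 g

1.439 g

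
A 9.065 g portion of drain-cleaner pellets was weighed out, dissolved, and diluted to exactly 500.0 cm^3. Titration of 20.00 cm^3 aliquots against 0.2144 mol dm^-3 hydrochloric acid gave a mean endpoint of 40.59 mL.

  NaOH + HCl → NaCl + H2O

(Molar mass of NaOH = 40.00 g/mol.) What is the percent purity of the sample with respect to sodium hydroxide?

n(HCl) per titration = 0.04059 × 0.2144 = 8.702 × 10^-3 mol
n(NaOH) in each aliquot = 8.702 × 10^-3 mol (1:1 ratio)
n(NaOH) in the whole flask = 8.702 × 10^-3 × 500.0/20.00 = 0.2176 mol
mass of NaOH = 0.2176 × 40.00 = 8.702 g
% NaOH = 8.702 / 9.065 × 100 = 96.00 %

96.00 %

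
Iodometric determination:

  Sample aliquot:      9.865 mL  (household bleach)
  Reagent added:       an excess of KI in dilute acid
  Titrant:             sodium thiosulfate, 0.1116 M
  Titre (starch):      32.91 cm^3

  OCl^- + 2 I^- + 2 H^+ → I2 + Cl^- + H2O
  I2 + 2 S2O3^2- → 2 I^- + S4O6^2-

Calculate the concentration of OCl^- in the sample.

0.1862 M

n(S2O3^2-) = 0.03291 × 0.1116 = 3.673 × 10^-3 mol
n(I2) = n(S2O3^2-)/2 = 1.836 × 10^-3 mol
n(OCl^-) in the aliquot = 1.836 × 10^-3 mol (1:1 ratio)
[OCl^-] = 1.836 × 10^-3 / 0.009865 = 0.1862 mol/L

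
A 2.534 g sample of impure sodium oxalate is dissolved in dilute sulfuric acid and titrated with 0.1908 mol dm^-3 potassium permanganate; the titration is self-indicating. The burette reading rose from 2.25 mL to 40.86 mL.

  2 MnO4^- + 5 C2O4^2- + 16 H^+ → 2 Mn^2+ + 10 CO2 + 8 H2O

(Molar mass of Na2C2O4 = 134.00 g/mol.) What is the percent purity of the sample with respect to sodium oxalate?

97.39 %

n(KMnO4) = 0.03861 L × 0.1908 mol/L = 7.367 × 10^-3 mol
From the 5:2 ratio, n(Na2C2O4) = 5/2 × 7.367 × 10^-3 = 0.01842 mol
mass of Na2C2O4 = 0.01842 × 134.00 g/mol = 2.468 g
% Na2C2O4 = 2.468 / 2.534 × 100 = 97.39 %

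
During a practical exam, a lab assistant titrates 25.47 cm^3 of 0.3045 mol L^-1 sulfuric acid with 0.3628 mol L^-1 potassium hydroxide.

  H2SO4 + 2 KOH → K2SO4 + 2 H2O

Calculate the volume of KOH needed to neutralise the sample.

42.75 mL

n(H2SO4) = 0.02547 L × 0.3045 mol/L = 7.756 × 10^-3 mol
From the 2:1 stoichiometry, n(KOH) = 2/1 × 7.756 × 10^-3 = 0.01551 mol
V(KOH) = 0.01551 mol / 0.3628 mol/L = 0.04275 L = 42.75 mL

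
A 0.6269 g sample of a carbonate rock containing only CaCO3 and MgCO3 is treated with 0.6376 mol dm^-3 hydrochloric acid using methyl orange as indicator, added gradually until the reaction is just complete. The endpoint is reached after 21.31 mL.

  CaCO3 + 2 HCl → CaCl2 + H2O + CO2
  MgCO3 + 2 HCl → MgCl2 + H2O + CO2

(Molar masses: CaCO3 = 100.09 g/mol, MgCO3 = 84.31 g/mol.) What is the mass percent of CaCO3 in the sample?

54.77 %

n(HCl) = 0.02131 × 0.6376 = 0.01359 mol
Let x = n(CaCO3), y = n(MgCO3).
Titrant: 2x + 2y = 0.01359;  mass: 100.09x + 84.31y = 0.6269
Solving, x = 3.430 × 10^-3 mol, y = 3.363 × 10^-3 mol
mass of CaCO3 = 3.430 × 10^-3 × 100.09 = 0.3433 g
% CaCO3 = 0.3433 / 0.6269 × 100 = 54.77 %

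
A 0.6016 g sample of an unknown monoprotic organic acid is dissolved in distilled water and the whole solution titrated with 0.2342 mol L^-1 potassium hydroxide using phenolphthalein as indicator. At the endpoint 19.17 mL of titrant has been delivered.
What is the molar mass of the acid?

n(KOH) = 0.01917 L × 0.2342 mol/L = 4.490 × 10^-3 mol
n(HA) = 4.490 × 10^-3 mol (1:1 ratio)
M = m / n = 0.6016 g / 4.490 × 10^-3 mol = 134.0 g/mol

134.0 g/mol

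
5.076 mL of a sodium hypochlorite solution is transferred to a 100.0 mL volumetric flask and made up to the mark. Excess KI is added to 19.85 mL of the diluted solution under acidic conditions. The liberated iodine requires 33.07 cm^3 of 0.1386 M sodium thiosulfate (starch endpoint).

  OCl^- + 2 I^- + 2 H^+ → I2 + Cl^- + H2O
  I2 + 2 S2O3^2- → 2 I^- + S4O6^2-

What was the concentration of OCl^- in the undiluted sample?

2.274 M

n(S2O3^2-) = 0.03307 × 0.1386 = 4.584 × 10^-3 mol
n(I2) = n(S2O3^2-)/2 = 2.292 × 10^-3 mol
n(OCl^-) in the aliquot = 2.292 × 10^-3 mol (1:1 ratio)
[OCl^-]_dilute = 2.292 × 10^-3 / 0.01985 = 0.1155 mol/L
[OCl^-]_original = 0.1155 × 100.0/5.076 = 2.274 mol/L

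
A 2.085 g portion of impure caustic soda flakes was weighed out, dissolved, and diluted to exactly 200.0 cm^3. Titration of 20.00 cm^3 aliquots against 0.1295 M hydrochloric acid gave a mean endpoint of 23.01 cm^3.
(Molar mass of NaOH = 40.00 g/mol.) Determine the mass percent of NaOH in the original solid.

NaOH + HCl → NaCl + H2O
n(HCl) per titration = 0.02301 × 0.1295 = 2.980 × 10^-3 mol
n(NaOH) in each aliquot = 2.980 × 10^-3 mol (1:1 ratio)
n(NaOH) in the whole flask = 2.980 × 10^-3 × 200.0/20.00 = 0.02980 mol
mass of NaOH = 0.02980 × 40.00 = 1.192 g
% NaOH = 1.192 / 2.085 × 100 = 57.17 %

57.17 %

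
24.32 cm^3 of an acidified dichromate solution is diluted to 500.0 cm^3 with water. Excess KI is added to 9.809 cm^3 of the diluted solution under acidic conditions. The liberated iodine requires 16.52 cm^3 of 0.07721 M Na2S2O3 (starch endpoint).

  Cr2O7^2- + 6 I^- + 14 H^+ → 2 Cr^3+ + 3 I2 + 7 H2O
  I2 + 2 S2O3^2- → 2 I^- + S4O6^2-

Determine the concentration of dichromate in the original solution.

0.4456 M

n(S2O3^2-) = 0.01652 × 0.07721 = 1.276 × 10^-3 mol
n(I2) = n(S2O3^2-)/2 = 6.378 × 10^-4 mol
From the 1:3 ratio, n(Cr2O7^2-) in the aliquot = 1/3 × 6.378 × 10^-4 = 2.126 × 10^-4 mol
[Cr2O7^2-]_dilute = 2.126 × 10^-4 / 0.009809 = 0.02167 mol/L
[Cr2O7^2-]_original = 0.02167 × 500.0/24.32 = 0.4456 mol/L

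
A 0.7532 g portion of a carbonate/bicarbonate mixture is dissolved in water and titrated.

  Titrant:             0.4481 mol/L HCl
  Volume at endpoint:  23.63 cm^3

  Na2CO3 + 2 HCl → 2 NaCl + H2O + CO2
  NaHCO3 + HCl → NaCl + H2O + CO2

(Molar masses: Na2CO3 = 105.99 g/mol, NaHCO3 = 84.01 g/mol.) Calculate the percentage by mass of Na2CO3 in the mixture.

n(HCl) = 0.02363 × 0.4481 = 0.01059 mol
Let x = n(Na2CO3), y = n(NaHCO3).
Titrant: 2x + 1y = 0.01059;  mass: 105.99x + 84.01y = 0.7532
Solving, x = 2.198 × 10^-3 mol, y = 6.192 × 10^-3 mol
mass of Na2CO3 = 2.198 × 10^-3 × 105.99 = 0.2330 g
% Na2CO3 = 0.2330 / 0.7532 × 100 = 30.93 %

30.93 %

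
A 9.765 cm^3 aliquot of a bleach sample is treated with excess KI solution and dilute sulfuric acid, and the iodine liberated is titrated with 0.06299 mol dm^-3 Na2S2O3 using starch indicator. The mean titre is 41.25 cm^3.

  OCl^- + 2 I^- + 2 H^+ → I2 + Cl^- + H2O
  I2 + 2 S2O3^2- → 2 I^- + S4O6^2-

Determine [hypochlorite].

n(S2O3^2-) = 0.04125 × 0.06299 = 2.598 × 10^-3 mol
n(I2) = n(S2O3^2-)/2 = 1.299 × 10^-3 mol
n(OCl^-) in the aliquot = 1.299 × 10^-3 mol (1:1 ratio)
[OCl^-] = 1.299 × 10^-3 / 0.009765 = 0.1330 mol/L

0.1330 mol/L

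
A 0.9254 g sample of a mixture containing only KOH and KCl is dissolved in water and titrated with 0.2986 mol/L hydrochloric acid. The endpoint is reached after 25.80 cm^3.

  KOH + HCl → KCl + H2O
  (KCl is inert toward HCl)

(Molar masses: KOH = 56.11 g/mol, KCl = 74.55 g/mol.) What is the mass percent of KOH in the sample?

n(HCl) = 0.02580 × 0.2986 = 7.704 × 10^-3 mol
Let x = n(KOH), y = n(KCl).
Titrant: 1x = 7.704 × 10^-3;  mass: 56.11x + 74.55y = 0.9254
Solving, x = 7.704 × 10^-3 mol, y = 6.615 × 10^-3 mol
mass of KOH = 7.704 × 10^-3 × 56.11 = 0.4323 g
% KOH = 0.4323 / 0.9254 × 100 = 46.71 %

46.71 %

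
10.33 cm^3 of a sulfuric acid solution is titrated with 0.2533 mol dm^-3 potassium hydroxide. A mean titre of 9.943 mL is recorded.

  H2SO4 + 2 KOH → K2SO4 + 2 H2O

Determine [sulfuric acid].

n(KOH) = 0.009943 L × 0.2533 mol/L = 2.519 × 10^-3 mol
From the 1:2 mole ratio, n(H2SO4) = 1/2 × 2.519 × 10^-3 = 1.259 × 10^-3 mol
[H2SO4] = 1.259 × 10^-3 mol / 0.01033 L = 0.1219 mol/L

0.1219 mol/L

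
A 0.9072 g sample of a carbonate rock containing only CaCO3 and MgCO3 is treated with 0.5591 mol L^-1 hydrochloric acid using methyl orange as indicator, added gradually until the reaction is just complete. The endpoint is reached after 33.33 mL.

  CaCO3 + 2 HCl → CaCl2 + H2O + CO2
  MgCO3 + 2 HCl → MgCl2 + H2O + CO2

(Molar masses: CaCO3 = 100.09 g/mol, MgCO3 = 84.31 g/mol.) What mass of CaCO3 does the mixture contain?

0.7716 g

n(HCl) = 0.03333 × 0.5591 = 0.01863 mol
Let x = n(CaCO3), y = n(MgCO3).
Titrant: 2x + 2y = 0.01863;  mass: 100.09x + 84.31y = 0.9072
Solving, x = 7.709 × 10^-3 mol, y = 1.608 × 10^-3 mol
mass of CaCO3 = 7.709 × 10^-3 × 100.09 = 0.7716 g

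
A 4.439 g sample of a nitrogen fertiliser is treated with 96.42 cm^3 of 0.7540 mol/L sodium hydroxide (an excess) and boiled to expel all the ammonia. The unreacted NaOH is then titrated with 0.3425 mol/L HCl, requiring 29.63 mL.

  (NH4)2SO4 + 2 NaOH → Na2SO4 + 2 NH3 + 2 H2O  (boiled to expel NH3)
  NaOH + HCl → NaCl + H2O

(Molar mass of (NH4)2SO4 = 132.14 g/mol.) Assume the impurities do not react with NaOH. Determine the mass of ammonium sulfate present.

n(NaOH) added = 0.09642 × 0.7540 = 0.07270 mol
n(HCl) used in back-titration = 0.02963 × 0.3425 = 0.01015 mol
n(NaOH) left over = 0.01015 mol (1:1 ratio)
n(NaOH) consumed by analyte = 0.07270 − 0.01015 = 0.06255 mol
From the 1:2 ratio, n((NH4)2SO4) = 1/2 × 0.06255 = 0.03128 mol
mass of (NH4)2SO4 = 0.03128 × 132.14 = 4.133 g

4.133 g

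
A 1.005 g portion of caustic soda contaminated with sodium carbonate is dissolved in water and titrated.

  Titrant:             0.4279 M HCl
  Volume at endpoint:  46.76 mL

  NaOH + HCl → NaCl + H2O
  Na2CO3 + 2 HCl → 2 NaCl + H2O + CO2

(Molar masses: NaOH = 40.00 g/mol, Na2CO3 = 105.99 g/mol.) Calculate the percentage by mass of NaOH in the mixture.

n(HCl) = 0.04676 × 0.4279 = 0.02001 mol
Let x = n(NaOH), y = n(Na2CO3).
Titrant: 1x + 2y = 0.02001;  mass: 40.00x + 105.99y = 1.005
Solving, x = 4.260 × 10^-3 mol, y = 7.874 × 10^-3 mol
mass of NaOH = 4.260 × 10^-3 × 40.00 = 0.1704 g
% NaOH = 0.1704 / 1.005 × 100 = 16.95 %

16.95 %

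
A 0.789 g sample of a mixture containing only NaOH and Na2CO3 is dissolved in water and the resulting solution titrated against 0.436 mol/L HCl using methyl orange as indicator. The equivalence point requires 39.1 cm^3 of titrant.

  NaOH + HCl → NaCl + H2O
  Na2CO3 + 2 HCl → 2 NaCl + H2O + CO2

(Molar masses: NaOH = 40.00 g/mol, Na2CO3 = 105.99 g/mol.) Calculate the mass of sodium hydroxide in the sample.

0.352 g

n(HCl) = 0.0391 × 0.436 = 0.0170 mol
Let x = n(NaOH), y = n(Na2CO3).
Titrant: 1x + 2y = 0.0170;  mass: 40.00x + 105.99y = 0.789
Solving, x = 8.81 × 10^-3 mol, y = 4.12 × 10^-3 mol
mass of NaOH = 8.81 × 10^-3 × 40.00 = 0.352 g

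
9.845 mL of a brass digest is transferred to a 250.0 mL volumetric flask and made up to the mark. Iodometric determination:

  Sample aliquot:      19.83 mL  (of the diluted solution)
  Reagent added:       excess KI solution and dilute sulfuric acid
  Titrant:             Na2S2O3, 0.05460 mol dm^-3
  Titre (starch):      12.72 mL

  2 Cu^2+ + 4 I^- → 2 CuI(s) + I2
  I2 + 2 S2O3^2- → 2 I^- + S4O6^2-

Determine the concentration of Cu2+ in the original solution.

0.8894 mol/L

n(S2O3^2-) = 0.01272 × 0.05460 = 6.945 × 10^-4 mol
n(I2) = n(S2O3^2-)/2 = 3.473 × 10^-4 mol
From the 2:1 ratio, n(Cu2+) in the aliquot = 2/1 × 3.473 × 10^-4 = 6.945 × 10^-4 mol
[Cu2+]_dilute = 6.945 × 10^-4 / 0.01983 = 0.03502 mol/L
[Cu2+]_original = 0.03502 × 250.0/9.845 = 0.8894 mol/L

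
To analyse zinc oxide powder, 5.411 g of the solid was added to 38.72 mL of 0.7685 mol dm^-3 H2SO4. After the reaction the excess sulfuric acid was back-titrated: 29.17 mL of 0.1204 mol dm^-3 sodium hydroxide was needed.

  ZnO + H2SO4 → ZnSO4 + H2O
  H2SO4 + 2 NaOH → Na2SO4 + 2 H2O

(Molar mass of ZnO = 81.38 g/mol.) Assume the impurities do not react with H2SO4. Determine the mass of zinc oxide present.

2.279 g

n(H2SO4) added = 0.03872 × 0.7685 = 0.02976 mol
n(NaOH) used in back-titration = 0.02917 × 0.1204 = 3.512 × 10^-3 mol
From the 1:2 ratio, n(H2SO4) left over = 1/2 × 3.512 × 10^-3 = 1.756 × 10^-3 mol
n(H2SO4) consumed by analyte = 0.02976 − 1.756 × 10^-3 = 0.02800 mol
n(ZnO) = 0.02800 mol (1:1 ratio)
mass of ZnO = 0.02800 × 81.38 = 2.279 g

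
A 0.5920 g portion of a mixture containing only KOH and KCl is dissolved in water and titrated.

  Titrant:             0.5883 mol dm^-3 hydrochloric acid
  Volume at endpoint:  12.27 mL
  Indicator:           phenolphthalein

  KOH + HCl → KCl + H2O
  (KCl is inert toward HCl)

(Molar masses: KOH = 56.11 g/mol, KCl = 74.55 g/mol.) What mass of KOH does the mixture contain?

0.4050 g

n(HCl) = 0.01227 × 0.5883 = 7.218 × 10^-3 mol
Let x = n(KOH), y = n(KCl).
Titrant: 1x = 7.218 × 10^-3;  mass: 56.11x + 74.55y = 0.5920
Solving, x = 7.218 × 10^-3 mol, y = 2.508 × 10^-3 mol
mass of KOH = 7.218 × 10^-3 × 56.11 = 0.4050 g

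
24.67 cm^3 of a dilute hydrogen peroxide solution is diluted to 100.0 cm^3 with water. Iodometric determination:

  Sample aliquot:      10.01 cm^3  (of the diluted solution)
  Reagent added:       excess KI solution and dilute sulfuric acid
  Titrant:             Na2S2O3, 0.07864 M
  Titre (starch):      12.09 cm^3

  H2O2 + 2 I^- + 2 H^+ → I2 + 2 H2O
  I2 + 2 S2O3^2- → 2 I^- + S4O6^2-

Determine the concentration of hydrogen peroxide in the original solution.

0.1925 M

n(S2O3^2-) = 0.01209 × 0.07864 = 9.508 × 10^-4 mol
n(I2) = n(S2O3^2-)/2 = 4.754 × 10^-4 mol
n(H2O2) in the aliquot = 4.754 × 10^-4 mol (1:1 ratio)
[H2O2]_dilute = 4.754 × 10^-4 / 0.01001 = 0.04749 mol/L
[H2O2]_original = 0.04749 × 100.0/24.67 = 0.1925 mol/L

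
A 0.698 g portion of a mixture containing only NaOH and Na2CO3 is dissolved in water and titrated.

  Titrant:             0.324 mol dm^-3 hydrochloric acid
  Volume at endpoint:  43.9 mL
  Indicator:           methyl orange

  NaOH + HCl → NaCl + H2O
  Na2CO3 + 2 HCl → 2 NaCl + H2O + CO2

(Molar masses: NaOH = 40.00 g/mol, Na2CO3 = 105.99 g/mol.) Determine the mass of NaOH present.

n(HCl) = 0.0439 × 0.324 = 0.0142 mol
Let x = n(NaOH), y = n(Na2CO3).
Titrant: 1x + 2y = 0.0142;  mass: 40.00x + 105.99y = 0.698
Solving, x = 4.29 × 10^-3 mol, y = 4.97 × 10^-3 mol
mass of NaOH = 4.29 × 10^-3 × 40.00 = 0.172 g

0.172 g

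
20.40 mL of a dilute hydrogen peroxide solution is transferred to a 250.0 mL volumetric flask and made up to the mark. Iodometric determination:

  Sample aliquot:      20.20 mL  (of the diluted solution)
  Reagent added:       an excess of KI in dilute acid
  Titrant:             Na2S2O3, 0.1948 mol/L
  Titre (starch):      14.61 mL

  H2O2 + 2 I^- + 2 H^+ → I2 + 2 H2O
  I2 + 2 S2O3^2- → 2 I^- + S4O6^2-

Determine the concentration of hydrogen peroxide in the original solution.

n(S2O3^2-) = 0.01461 × 0.1948 = 2.846 × 10^-3 mol
n(I2) = n(S2O3^2-)/2 = 1.423 × 10^-3 mol
n(H2O2) in the aliquot = 1.423 × 10^-3 mol (1:1 ratio)
[H2O2]_dilute = 1.423 × 10^-3 / 0.02020 = 0.07045 mol/L
[H2O2]_original = 0.07045 × 250.0/20.40 = 0.8633 mol/L

0.8633 mol/L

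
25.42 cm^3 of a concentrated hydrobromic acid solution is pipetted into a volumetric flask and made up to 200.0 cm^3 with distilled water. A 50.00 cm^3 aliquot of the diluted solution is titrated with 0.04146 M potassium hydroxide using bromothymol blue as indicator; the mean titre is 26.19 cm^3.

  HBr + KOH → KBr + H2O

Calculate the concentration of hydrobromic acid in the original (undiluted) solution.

n(KOH) = 0.02619 × 0.04146 = 1.086 × 10^-3 mol
n(HBr) in the aliquot = 1.086 × 10^-3 mol (1:1 ratio)
[HBr]_dilute = 1.086 × 10^-3 / 0.05000 = 0.02172 mol/L
Dilution factor = 200.0 / 25.42 = 7.868
[HBr]_stock = 0.02172 × 7.868 = 0.1709 mol/L

0.1709 M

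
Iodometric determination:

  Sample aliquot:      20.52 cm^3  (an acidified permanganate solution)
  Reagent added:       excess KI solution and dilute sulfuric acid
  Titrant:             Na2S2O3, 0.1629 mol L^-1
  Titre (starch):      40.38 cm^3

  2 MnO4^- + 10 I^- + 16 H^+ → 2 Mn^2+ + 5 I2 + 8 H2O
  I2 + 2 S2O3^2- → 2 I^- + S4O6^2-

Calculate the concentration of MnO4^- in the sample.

0.06411 mol/L

n(S2O3^2-) = 0.04038 × 0.1629 = 6.578 × 10^-3 mol
n(I2) = n(S2O3^2-)/2 = 3.289 × 10^-3 mol
From the 2:5 ratio, n(MnO4^-) in the aliquot = 2/5 × 3.289 × 10^-3 = 1.316 × 10^-3 mol
[MnO4^-] = 1.316 × 10^-3 / 0.02052 = 0.06411 mol/L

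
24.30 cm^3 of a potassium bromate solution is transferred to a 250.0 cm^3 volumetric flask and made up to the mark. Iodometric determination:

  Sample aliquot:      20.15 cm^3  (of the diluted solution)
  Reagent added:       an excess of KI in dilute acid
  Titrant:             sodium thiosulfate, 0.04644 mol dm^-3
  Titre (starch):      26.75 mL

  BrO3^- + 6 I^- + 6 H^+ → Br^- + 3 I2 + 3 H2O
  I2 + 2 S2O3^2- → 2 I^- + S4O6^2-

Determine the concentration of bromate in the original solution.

0.1057 mol/L

n(S2O3^2-) = 0.02675 × 0.04644 = 1.242 × 10^-3 mol
n(I2) = n(S2O3^2-)/2 = 6.211 × 10^-4 mol
From the 1:3 ratio, n(BrO3^-) in the aliquot = 1/3 × 6.211 × 10^-4 = 2.070 × 10^-4 mol
[BrO3^-]_dilute = 2.070 × 10^-4 / 0.02015 = 0.01028 mol/L
[BrO3^-]_original = 0.01028 × 250.0/24.30 = 0.1057 mol/L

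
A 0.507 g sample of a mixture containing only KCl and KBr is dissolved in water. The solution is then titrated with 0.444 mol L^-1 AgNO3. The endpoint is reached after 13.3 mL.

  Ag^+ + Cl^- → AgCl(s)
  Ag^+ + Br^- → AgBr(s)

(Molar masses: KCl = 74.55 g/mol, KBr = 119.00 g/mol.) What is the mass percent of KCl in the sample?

n(AgNO3) = 0.0133 × 0.444 = 5.91 × 10^-3 mol
Let x = n(KCl), y = n(KBr).
Titrant: 1x + 1y = 5.91 × 10^-3;  mass: 74.55x + 119.00y = 0.507
Solving, x = 4.40 × 10^-3 mol, y = 1.50 × 10^-3 mol
mass of KCl = 4.40 × 10^-3 × 74.55 = 0.328 g
% KCl = 0.328 / 0.507 × 100 = 64.7 %

64.7 %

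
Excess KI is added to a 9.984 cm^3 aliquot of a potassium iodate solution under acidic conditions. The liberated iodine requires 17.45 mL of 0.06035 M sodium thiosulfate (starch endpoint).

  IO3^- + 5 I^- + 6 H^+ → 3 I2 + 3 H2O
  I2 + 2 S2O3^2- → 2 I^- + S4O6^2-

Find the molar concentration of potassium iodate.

n(S2O3^2-) = 0.01745 × 0.06035 = 1.053 × 10^-3 mol
n(I2) = n(S2O3^2-)/2 = 5.266 × 10^-4 mol
From the 1:3 ratio, n(IO3^-) in the aliquot = 1/3 × 5.266 × 10^-4 = 1.755 × 10^-4 mol
[IO3^-] = 1.755 × 10^-4 / 0.009984 = 0.01758 mol/L

0.01758 M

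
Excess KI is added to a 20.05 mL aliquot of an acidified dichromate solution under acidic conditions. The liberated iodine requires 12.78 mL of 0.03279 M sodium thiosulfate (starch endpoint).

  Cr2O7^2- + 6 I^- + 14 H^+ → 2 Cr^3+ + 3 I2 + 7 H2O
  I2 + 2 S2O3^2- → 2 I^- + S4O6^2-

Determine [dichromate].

0.003483 M

n(S2O3^2-) = 0.01278 × 0.03279 = 4.191 × 10^-4 mol
n(I2) = n(S2O3^2-)/2 = 2.095 × 10^-4 mol
From the 1:3 ratio, n(Cr2O7^2-) in the aliquot = 1/3 × 2.095 × 10^-4 = 6.984 × 10^-5 mol
[Cr2O7^2-] = 6.984 × 10^-5 / 0.02005 = 0.003483 mol/L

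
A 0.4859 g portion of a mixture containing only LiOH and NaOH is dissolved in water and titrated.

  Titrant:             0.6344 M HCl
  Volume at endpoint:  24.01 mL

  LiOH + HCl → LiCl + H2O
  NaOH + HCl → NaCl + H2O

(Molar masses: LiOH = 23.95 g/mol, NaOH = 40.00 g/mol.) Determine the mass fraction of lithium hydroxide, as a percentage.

37.89 %

n(HCl) = 0.02401 × 0.6344 = 0.01523 mol
Let x = n(LiOH), y = n(NaOH).
Titrant: 1x + 1y = 0.01523;  mass: 23.95x + 40.00y = 0.4859
Solving, x = 7.687 × 10^-3 mol, y = 7.545 × 10^-3 mol
mass of LiOH = 7.687 × 10^-3 × 23.95 = 0.1841 g
% LiOH = 0.1841 / 0.4859 × 100 = 37.89 %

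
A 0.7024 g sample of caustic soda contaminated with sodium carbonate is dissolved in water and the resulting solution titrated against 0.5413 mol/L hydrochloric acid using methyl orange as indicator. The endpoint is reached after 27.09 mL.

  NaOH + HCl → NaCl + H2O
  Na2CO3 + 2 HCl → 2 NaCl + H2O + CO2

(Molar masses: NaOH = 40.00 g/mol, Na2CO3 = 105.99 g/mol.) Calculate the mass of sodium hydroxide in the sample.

n(HCl) = 0.02709 × 0.5413 = 0.01466 mol
Let x = n(NaOH), y = n(Na2CO3).
Titrant: 1x + 2y = 0.01466;  mass: 40.00x + 105.99y = 0.7024
Solving, x = 5.749 × 10^-3 mol, y = 4.457 × 10^-3 mol
mass of NaOH = 5.749 × 10^-3 × 40.00 = 0.2300 g

0.2300 g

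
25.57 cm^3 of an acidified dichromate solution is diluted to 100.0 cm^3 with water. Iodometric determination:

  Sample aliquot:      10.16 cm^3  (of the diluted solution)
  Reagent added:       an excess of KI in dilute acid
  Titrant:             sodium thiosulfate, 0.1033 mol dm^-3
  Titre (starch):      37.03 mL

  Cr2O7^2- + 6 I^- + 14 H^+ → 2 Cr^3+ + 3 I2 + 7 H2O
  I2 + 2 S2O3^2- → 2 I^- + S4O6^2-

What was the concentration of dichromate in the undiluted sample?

0.2454 mol/L

n(S2O3^2-) = 0.03703 × 0.1033 = 3.825 × 10^-3 mol
n(I2) = n(S2O3^2-)/2 = 1.913 × 10^-3 mol
From the 1:3 ratio, n(Cr2O7^2-) in the aliquot = 1/3 × 1.913 × 10^-3 = 6.375 × 10^-4 mol
[Cr2O7^2-]_dilute = 6.375 × 10^-4 / 0.01016 = 0.06275 mol/L
[Cr2O7^2-]_original = 0.06275 × 100.0/25.57 = 0.2454 mol/L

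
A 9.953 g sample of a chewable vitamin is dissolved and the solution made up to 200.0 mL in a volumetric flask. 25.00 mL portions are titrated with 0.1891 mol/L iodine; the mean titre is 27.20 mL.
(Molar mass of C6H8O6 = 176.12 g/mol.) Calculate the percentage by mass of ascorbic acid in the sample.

72.81 %

C6H8O6 + I2 → C6H6O6 + 2 HI
n(I2) per titration = 0.02720 × 0.1891 = 5.144 × 10^-3 mol
n(C6H8O6) in each aliquot = 5.144 × 10^-3 mol (1:1 ratio)
n(C6H8O6) in the whole flask = 5.144 × 10^-3 × 200.0/25.00 = 0.04115 mol
mass of C6H8O6 = 0.04115 × 176.12 = 7.247 g
% C6H8O6 = 7.247 / 9.953 × 100 = 72.81 %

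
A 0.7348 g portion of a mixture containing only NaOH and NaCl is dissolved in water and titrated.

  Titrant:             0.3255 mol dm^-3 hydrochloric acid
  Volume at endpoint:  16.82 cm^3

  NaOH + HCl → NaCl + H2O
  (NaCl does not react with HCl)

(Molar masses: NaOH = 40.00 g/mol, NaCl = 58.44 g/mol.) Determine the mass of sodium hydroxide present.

n(HCl) = 0.01682 × 0.3255 = 5.475 × 10^-3 mol
Let x = n(NaOH), y = n(NaCl).
Titrant: 1x = 5.475 × 10^-3;  mass: 40.00x + 58.44y = 0.7348
Solving, x = 5.475 × 10^-3 mol, y = 8.826 × 10^-3 mol
mass of NaOH = 5.475 × 10^-3 × 40.00 = 0.2190 g

0.2190 g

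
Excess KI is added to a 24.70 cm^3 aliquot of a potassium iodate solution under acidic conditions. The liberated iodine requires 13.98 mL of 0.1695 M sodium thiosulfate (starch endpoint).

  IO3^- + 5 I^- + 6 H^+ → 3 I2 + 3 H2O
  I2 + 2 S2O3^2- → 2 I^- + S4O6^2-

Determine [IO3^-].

n(S2O3^2-) = 0.01398 × 0.1695 = 2.370 × 10^-3 mol
n(I2) = n(S2O3^2-)/2 = 1.185 × 10^-3 mol
From the 1:3 ratio, n(IO3^-) in the aliquot = 1/3 × 1.185 × 10^-3 = 3.949 × 10^-4 mol
[IO3^-] = 3.949 × 10^-4 / 0.02470 = 0.01599 mol/L

0.01599 M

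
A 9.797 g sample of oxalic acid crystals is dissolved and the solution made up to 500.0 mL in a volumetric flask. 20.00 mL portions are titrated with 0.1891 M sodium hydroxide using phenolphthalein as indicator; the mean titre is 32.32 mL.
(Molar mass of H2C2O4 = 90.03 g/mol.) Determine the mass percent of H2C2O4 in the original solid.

70.20 %

H2C2O4 + 2 NaOH → Na2C2O4 + 2 H2O
n(NaOH) per titration = 0.03232 × 0.1891 = 6.112 × 10^-3 mol
From the 1:2 ratio, n(H2C2O4) in each aliquot = 1/2 × 6.112 × 10^-3 = 3.056 × 10^-3 mol
n(H2C2O4) in the whole flask = 3.056 × 10^-3 × 500.0/20.00 = 0.07640 mol
mass of H2C2O4 = 0.07640 × 90.03 = 6.878 g
% H2C2O4 = 6.878 / 9.797 × 100 = 70.20 %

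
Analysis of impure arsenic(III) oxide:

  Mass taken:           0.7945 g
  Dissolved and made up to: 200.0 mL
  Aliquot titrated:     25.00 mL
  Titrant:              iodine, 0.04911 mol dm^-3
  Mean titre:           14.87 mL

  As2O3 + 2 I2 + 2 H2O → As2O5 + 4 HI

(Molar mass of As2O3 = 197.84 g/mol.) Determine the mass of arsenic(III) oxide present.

0.5779 g

n(I2) per titration = 0.01487 × 0.04911 = 7.303 × 10^-4 mol
From the 1:2 ratio, n(As2O3) in each aliquot = 1/2 × 7.303 × 10^-4 = 3.651 × 10^-4 mol
n(As2O3) in the whole flask = 3.651 × 10^-4 × 200.0/25.00 = 2.921 × 10^-3 mol
mass of As2O3 = 2.921 × 10^-3 × 197.84 = 0.5779 g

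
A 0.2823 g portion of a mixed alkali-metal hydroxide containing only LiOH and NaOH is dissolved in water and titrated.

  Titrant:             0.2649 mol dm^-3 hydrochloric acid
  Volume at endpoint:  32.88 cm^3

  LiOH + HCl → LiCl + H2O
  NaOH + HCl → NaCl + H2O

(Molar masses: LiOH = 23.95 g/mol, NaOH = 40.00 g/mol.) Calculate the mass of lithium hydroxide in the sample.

n(HCl) = 0.03288 × 0.2649 = 8.710 × 10^-3 mol
Let x = n(LiOH), y = n(NaOH).
Titrant: 1x + 1y = 8.710 × 10^-3;  mass: 23.95x + 40.00y = 0.2823
Solving, x = 4.118 × 10^-3 mol, y = 4.592 × 10^-3 mol
mass of LiOH = 4.118 × 10^-3 × 23.95 = 0.09863 g

0.09863 g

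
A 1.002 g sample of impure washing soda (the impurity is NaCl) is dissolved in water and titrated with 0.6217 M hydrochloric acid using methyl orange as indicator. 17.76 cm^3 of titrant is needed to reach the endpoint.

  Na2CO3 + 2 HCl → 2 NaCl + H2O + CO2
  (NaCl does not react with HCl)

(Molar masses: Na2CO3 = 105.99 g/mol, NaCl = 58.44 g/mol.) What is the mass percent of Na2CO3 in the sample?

n(HCl) = 0.01776 × 0.6217 = 0.01104 mol
Let x = n(Na2CO3), y = n(NaCl).
Titrant: 2x = 0.01104;  mass: 105.99x + 58.44y = 1.002
Solving, x = 5.521 × 10^-3 mol, y = 7.133 × 10^-3 mol
mass of Na2CO3 = 5.521 × 10^-3 × 105.99 = 0.5851 g
% Na2CO3 = 0.5851 / 1.002 × 100 = 58.40 %

58.40 %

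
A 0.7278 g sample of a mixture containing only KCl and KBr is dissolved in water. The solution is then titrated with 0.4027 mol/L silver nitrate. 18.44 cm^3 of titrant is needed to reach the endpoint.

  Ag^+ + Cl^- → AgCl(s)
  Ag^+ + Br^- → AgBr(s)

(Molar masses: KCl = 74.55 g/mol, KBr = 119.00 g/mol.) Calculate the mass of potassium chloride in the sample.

n(AgNO3) = 0.01844 × 0.4027 = 7.426 × 10^-3 mol
Let x = n(KCl), y = n(KBr).
Titrant: 1x + 1y = 7.426 × 10^-3;  mass: 74.55x + 119.00y = 0.7278
Solving, x = 3.507 × 10^-3 mol, y = 3.919 × 10^-3 mol
mass of KCl = 3.507 × 10^-3 × 74.55 = 0.2614 g

0.2614 g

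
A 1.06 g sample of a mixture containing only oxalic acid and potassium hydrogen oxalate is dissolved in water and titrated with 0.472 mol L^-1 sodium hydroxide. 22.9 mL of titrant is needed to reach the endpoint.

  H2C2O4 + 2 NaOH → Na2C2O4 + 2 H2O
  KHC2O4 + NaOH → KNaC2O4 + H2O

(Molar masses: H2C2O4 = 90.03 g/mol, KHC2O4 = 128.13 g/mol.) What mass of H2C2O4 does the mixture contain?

0.176 g

n(NaOH) = 0.0229 × 0.472 = 0.0108 mol
Let x = n(H2C2O4), y = n(KHC2O4).
Titrant: 2x + 1y = 0.0108;  mass: 90.03x + 128.13y = 1.06
Solving, x = 1.95 × 10^-3 mol, y = 6.90 × 10^-3 mol
mass of H2C2O4 = 1.95 × 10^-3 × 90.03 = 0.176 g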